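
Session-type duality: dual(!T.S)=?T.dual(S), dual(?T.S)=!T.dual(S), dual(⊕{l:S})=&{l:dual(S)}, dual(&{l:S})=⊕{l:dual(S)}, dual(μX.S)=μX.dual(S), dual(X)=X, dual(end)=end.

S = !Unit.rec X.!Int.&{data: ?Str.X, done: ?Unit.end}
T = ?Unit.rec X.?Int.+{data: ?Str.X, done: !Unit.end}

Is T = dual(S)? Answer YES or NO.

NO

!Unit | ?Unit  ok
  rec X | rec X  ok (rec unchanged)
    !Int | ?Int  ok
      &{data,done} | +{data,done}  ok same labels
        case data:
          ?Str | ?Str  ✗ same direction on both sides — not dual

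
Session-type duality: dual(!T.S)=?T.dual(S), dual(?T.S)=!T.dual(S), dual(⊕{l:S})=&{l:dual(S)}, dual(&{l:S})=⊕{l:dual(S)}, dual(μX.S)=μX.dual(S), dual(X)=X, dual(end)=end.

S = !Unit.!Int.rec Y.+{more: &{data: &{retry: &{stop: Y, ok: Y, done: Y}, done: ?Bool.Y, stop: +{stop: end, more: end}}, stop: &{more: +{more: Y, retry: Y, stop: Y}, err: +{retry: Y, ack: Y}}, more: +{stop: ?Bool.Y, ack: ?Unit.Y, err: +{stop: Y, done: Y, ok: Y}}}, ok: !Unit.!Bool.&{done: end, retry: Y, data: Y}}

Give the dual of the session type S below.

?Unit.?Int.rec Y.&{more: +{data: +{retry: +{stop: Y, ok: Y, done: Y}, done: !Bool.Y, stop: &{stop: end, more: end}}, stop: +{more: &{more: Y, retry: Y, stop: Y}, err: &{retry: Y, ack: Y}}, more: &{stop: !Bool.Y, ack: !Unit.Y, err: &{stop: Y, done: Y, ok: Y}}}, ok: ?Unit.?Bool.+{done: end, retry: Y, data: Y}}

!Unit = ?Unit
  !Int = ?Int
    rec Y = rec Y  (binder kept)
      +{more,ok} = &{more,ok}  (internal→external)
        [more]
          &{data,stop,more} = +{data,stop,more}  (offer→select)
            [data]
              &{retry,done,stop} = +{retry,done,stop}  (offer→select)
                [retry]
                  &{stop,ok,done} = +{stop,ok,done}  (offer→select)
                    [stop]
                      Y ↦ Y
                    [ok]
                      Y ↦ Y
                    [done]
                      Y ↦ Y
                [done]
                  ?Bool = !Bool
                    Y ↦ Y
                [stop]
                  +{stop,more} = &{stop,more}  (internal→external)
                    [stop]
                      end ↦ end
                    [more]
                      end ↦ end
            [stop]
              &{more,err} = +{more,err}  (offer→select)
                [more]
                  +{more,retry,stop} = &{more,retry,stop}  (internal→external)
                    [more]
                      Y ↦ Y
                    [retry]
                      Y ↦ Y
                    [stop]
                      Y ↦ Y
                [err]
                  +{retry,ack} = &{retry,ack}  (internal→external)
                    [retry]
                      Y ↦ Y
                    [ack]
                      Y ↦ Y
            [more]
              +{stop,ack,err} = &{stop,ack,err}  (internal→external)
                [stop]
                  ?Bool = !Bool
                    Y ↦ Y
                [ack]
                  ?Unit = !Unit
                    Y ↦ Y
                [err]
                  +{stop,done,ok} = &{stop,done,ok}  (internal→external)
                    [stop]
                      Y ↦ Y
                    [done]
                      Y ↦ Y
                    [ok]
                      Y ↦ Y
        [ok]
          !Unit = ?Unit
            !Bool = ?Bool
              &{done,retry,data} = +{done,retry,data}  (offer→select)
                [done]
                  end ↦ end
                [retry]
                  Y ↦ Y
                [data]
                  Y ↦ Y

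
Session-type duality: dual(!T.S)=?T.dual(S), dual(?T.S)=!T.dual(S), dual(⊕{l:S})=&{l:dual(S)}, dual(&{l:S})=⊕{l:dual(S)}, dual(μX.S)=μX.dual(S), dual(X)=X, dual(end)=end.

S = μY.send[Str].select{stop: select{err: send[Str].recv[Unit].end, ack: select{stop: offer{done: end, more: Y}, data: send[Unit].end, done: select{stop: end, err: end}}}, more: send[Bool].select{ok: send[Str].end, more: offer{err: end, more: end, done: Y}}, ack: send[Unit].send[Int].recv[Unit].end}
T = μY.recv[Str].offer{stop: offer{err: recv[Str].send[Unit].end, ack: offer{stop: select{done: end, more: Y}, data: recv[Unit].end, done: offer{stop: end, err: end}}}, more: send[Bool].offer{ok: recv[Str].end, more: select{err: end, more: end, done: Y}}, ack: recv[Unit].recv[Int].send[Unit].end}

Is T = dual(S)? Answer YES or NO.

μY ‖ μY  ok (μ self-dual)
  send[Str] ‖ recv[Str]  ok
    select{stop,more,ack} ‖ offer{stop,more,ack}  ok label sets agree
      [stop]
        select{err,ack} ‖ offer{err,ack}  ok label sets agree
          [err]
            send[Str] ‖ recv[Str]  ok
              recv[Unit] ‖ send[Unit]  ok
                end ‖ end  ok
          [ack]
            select{stop,data,done} ‖ offer{stop,data,done}  ok label sets agree
              [stop]
                offer{done,more} ‖ select{done,more}  ok label sets agree
                  [done]
                    end ‖ end  ok
                  [more]
                    Y ‖ Y  ok
              [data]
                send[Unit] ‖ recv[Unit]  ok
                  end ‖ end  ok
              [done]
                select{stop,err} ‖ offer{stop,err}  ok label sets agree
                  [stop]
                    end ‖ end  ok
                  [err]
                    end ‖ end  ok
      [more]
        send[Bool] ‖ send[Bool]  ✗ same direction on both sides — not dual

NO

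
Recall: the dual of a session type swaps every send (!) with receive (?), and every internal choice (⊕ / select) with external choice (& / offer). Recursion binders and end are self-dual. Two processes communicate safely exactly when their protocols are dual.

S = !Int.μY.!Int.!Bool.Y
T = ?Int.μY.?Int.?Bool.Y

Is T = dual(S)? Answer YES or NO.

YES

!Int ‖ ?Int  ok
  μY ‖ μY  ok (μ self-dual)
    !Int ‖ ?Int  ok
      !Bool ‖ ?Bool  ok
        Y ‖ Y  ok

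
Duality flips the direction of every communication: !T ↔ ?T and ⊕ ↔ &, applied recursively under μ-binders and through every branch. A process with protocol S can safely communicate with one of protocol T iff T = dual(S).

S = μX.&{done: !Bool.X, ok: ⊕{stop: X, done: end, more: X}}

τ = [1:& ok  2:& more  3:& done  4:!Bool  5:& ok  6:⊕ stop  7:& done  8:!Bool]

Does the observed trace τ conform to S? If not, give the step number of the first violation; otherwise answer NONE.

2

@1 & ok  match  state: ⊕{stop: μX.…, done: end, more: μX.…}
@2 got & more, protocol expects ⊕ stop or ⊕ done or ⊕ more  ✗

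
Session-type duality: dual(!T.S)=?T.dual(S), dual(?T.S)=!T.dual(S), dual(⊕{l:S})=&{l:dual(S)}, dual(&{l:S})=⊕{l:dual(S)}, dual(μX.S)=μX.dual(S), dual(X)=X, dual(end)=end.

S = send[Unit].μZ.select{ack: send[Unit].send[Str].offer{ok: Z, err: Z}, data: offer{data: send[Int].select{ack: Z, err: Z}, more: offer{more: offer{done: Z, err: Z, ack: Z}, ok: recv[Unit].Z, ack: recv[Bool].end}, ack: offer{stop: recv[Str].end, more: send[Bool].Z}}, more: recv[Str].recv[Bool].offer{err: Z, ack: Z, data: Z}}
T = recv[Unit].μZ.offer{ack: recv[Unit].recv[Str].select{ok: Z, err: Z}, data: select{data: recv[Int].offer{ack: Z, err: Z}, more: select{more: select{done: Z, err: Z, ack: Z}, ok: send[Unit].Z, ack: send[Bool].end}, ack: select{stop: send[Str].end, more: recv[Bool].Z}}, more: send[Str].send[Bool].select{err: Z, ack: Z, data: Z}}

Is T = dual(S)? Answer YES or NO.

YES

send[Unit] ‖ recv[Unit]  ✓
  μZ ‖ μZ  ✓ (μ self-dual)
    select{ack,data,more} ‖ offer{ack,data,more}  ✓ label sets agree
      case ack:
        send[Unit] ‖ recv[Unit]  ✓
          send[Str] ‖ recv[Str]  ✓
            offer{ok,err} ‖ select{ok,err}  ✓ label sets agree
              case ok:
                Z ‖ Z  ✓
              case err:
                Z ‖ Z  ✓
      case data:
        offer{data,more,ack} ‖ select{data,more,ack}  ✓ label sets agree
          case data:
            send[Int] ‖ recv[Int]  ✓
              select{ack,err} ‖ offer{ack,err}  ✓ label sets agree
                case ack:
                  Z ‖ Z  ✓
                case err:
                  Z ‖ Z  ✓
          case more:
            offer{more,ok,ack} ‖ select{more,ok,ack}  ✓ label sets agree
              case more:
                offer{done,err,ack} ‖ select{done,err,ack}  ✓ label sets agree
                  case done:
                    Z ‖ Z  ✓
                  case err:
                    Z ‖ Z  ✓
                  case ack:
                    Z ‖ Z  ✓
              case ok:
                recv[Unit] ‖ send[Unit]  ✓
                  Z ‖ Z  ✓
              case ack:
                recv[Bool] ‖ send[Bool]  ✓
                  end ‖ end  ✓
          case ack:
            offer{stop,more} ‖ select{stop,more}  ✓ label sets agree
              case stop:
                recv[Str] ‖ send[Str]  ✓
                  end ‖ end  ✓
              case more:
                send[Bool] ‖ recv[Bool]  ✓
                  Z ‖ Z  ✓
      case more:
        recv[Str] ‖ send[Str]  ✓
          recv[Bool] ‖ send[Bool]  ✓
            offer{err,ack,data} ‖ select{err,ack,data}  ✓ label sets agree
              case err:
                Z ‖ Z  ✓
              case ack:
                Z ‖ Z  ✓
              case data:
                Z ‖ Z  ✓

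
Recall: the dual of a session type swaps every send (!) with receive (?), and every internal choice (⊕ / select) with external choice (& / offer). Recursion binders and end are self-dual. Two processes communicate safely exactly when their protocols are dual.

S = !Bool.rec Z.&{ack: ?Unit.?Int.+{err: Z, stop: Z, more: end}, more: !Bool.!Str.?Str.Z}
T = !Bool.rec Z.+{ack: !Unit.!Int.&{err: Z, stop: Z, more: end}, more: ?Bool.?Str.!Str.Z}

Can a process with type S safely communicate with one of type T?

!Bool | !Bool  ✗ same direction on both sides — not dual

NO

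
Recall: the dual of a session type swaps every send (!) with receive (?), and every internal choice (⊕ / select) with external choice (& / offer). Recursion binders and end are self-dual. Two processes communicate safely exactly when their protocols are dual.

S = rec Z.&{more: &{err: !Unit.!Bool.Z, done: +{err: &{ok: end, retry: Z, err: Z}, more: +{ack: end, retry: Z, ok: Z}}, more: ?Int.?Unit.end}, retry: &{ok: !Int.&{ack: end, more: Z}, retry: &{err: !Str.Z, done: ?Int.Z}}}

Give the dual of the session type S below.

rec Z.+{more: +{err: ?Unit.?Bool.Z, done: &{err: +{ok: end, retry: Z, err: Z}, more: &{ack: end, retry: Z, ok: Z}}, more: !Int.!Unit.end}, retry: +{ok: ?Int.+{ack: end, more: Z}, retry: +{err: ?Str.Z, done: !Int.Z}}}

rec Z ↦ rec Z  (rec unchanged)
  &{more,retry} ↦ +{more,retry}  (&→⊕)
    [more]
      &{err,done,more} ↦ +{err,done,more}  (&→⊕)
        [err]
          !Unit ↦ ?Unit
            !Bool ↦ ?Bool
              Z self-dual
        [done]
          +{err,more} ↦ &{err,more}  (select→offer)
            [err]
              &{ok,retry,err} ↦ +{ok,retry,err}  (&→⊕)
                [ok]
                  end self-dual
                [retry]
                  Z self-dual
                [err]
                  Z self-dual
            [more]
              +{ack,retry,ok} ↦ &{ack,retry,ok}  (select→offer)
                [ack]
                  end self-dual
                [retry]
                  Z self-dual
                [ok]
                  Z self-dual
        [more]
          ?Int ↦ !Int
            ?Unit ↦ !Unit
              end self-dual
    [retry]
      &{ok,retry} ↦ +{ok,retry}  (&→⊕)
        [ok]
          !Int ↦ ?Int
            &{ack,more} ↦ +{ack,more}  (&→⊕)
              [ack]
                end self-dual
              [more]
                Z self-dual
        [retry]
          &{err,done} ↦ +{err,done}  (&→⊕)
            [err]
              !Str ↦ ?Str
                Z self-dual
            [done]
              ?Int ↦ !Int
                Z self-dual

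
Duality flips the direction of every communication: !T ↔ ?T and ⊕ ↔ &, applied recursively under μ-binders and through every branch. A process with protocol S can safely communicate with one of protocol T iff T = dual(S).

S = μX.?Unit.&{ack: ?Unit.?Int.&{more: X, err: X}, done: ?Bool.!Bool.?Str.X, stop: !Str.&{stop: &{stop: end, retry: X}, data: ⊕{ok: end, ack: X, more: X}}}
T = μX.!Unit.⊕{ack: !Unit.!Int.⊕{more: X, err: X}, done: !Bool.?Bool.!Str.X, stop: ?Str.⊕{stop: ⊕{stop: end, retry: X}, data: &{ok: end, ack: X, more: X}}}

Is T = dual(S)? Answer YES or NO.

YES

μX ‖ μX  match (μ self-dual)
  ?Unit ‖ !Unit  match
    &{ack,done,stop} ‖ ⊕{ack,done,stop}  match same labels
      • ack:
        ?Unit ‖ !Unit  match
          ?Int ‖ !Int  match
            &{more,err} ‖ ⊕{more,err}  match same labels
              • more:
                X ‖ X  match
              • err:
                X ‖ X  match
      • done:
        ?Bool ‖ !Bool  match
          !Bool ‖ ?Bool  match
            ?Str ‖ !Str  match
              X ‖ X  match
      • stop:
        !Str ‖ ?Str  match
          &{stop,data} ‖ ⊕{stop,data}  match same labels
            • stop:
              &{stop,retry} ‖ ⊕{stop,retry}  match same labels
                • stop:
                  end ‖ end  match
                • retry:
                  X ‖ X  match
            • data:
              ⊕{ok,ack,more} ‖ &{ok,ack,more}  match same labels
                • ok:
                  end ‖ end  match
                • ack:
                  X ‖ X  match
                • more:
                  X ‖ X  match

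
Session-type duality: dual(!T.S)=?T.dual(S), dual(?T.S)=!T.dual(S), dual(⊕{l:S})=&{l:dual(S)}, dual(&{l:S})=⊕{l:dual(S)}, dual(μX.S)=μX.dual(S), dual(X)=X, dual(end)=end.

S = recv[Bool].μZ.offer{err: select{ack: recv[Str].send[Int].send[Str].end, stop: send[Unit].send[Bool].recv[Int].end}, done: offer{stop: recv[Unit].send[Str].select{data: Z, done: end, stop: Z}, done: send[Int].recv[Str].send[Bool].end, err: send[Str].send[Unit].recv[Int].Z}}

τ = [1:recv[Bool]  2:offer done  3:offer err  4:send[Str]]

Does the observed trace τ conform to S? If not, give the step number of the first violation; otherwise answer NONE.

[1] recv[Bool]  ok  state: μZ.…
[2] offer done  ok  state: offer{stop: recv[Unit].send[Str].select{data: μZ.…, done: end, stop: μZ.…}, done: send[Int].recv[Str].send[Bool].end, err: send[Str].send[Unit].recv[Int].μZ.…}
[3] offer err  ok  state: send[Str].send[Unit].recv[Int].μZ.…
[4] send[Str]  ok  state: send[Unit].recv[Int].μZ.…
τ conforms to S (length 4)

NONE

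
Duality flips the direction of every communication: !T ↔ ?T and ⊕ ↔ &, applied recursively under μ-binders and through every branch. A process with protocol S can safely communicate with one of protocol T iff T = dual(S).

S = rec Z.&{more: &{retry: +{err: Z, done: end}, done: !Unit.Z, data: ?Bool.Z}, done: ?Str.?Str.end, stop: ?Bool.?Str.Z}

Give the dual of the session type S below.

rec Z.+{more: +{retry: &{err: Z, done: end}, done: ?Unit.Z, data: !Bool.Z}, done: !Str.!Str.end, stop: !Bool.!Str.Z}

rec Z ↦ rec Z  (μ self-dual)
  &{more,done,stop} ↦ +{more,done,stop}  (external→internal)
    case more:
      &{retry,done,data} ↦ +{retry,done,data}  (external→internal)
        case retry:
          +{err,done} ↦ &{err,done}  (⊕→&)
            case err:
              Z ↦ Z
            case done:
              end ↦ end
        case done:
          !Unit ↦ ?Unit
            Z ↦ Z
        case data:
          ?Bool ↦ !Bool
            Z ↦ Z
    case done:
      ?Str ↦ !Str
        ?Str ↦ !Str
          end ↦ end
    case stop:
      ?Bool ↦ !Bool
        ?Str ↦ !Str
          Z ↦ Z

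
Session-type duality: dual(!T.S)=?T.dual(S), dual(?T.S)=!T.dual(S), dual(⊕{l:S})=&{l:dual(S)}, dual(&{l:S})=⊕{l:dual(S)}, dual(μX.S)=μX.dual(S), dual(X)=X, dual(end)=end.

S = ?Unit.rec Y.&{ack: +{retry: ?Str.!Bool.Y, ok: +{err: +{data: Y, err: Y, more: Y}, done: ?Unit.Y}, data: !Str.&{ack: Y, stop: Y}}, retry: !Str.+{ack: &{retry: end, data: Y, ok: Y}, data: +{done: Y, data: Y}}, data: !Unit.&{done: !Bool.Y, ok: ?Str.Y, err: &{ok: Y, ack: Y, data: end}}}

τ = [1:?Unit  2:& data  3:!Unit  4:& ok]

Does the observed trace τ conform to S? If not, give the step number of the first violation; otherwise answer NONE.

NONE

@1 ?Unit  match  cont: rec Y.…
@2 & data  match  cont: !Unit.&{done: !Bool.rec Y.…, ok: ?Str.rec Y.…, err: &{ok: rec Y.…, ack: rec Y.…, data: end}}
@3 !Unit  match  cont: &{done: !Bool.rec Y.…, ok: ?Str.rec Y.…, err: &{ok: rec Y.…, ack: rec Y.…, data: end}}
@4 & ok  match  cont: ?Str.rec Y.…
trace exhausted — no violation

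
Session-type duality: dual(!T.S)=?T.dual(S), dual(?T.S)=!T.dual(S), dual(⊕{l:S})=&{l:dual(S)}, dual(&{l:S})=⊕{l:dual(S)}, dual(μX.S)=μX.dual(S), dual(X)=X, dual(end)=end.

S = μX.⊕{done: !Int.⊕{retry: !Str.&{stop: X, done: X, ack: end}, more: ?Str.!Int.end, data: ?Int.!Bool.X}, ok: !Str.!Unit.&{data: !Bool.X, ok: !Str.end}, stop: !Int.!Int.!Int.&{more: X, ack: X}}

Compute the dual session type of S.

μX.&{done: ?Int.&{retry: ?Str.⊕{stop: X, done: X, ack: end}, more: !Str.?Int.end, data: !Int.?Bool.X}, ok: ?Str.?Unit.⊕{data: ?Bool.X, ok: ?Str.end}, stop: ?Int.?Int.?Int.⊕{more: X, ack: X}}

μX = μX  (μ self-dual)
  ⊕{done,ok,stop} = &{done,ok,stop}  (⊕→&)
    [done]
      !Int = ?Int
        ⊕{retry,more,data} = &{retry,more,data}  (⊕→&)
          [retry]
            !Str = ?Str
              &{stop,done,ack} = ⊕{stop,done,ack}  (&→⊕)
                [stop]
                  dual(X) = X
                [done]
                  dual(X) = X
                [ack]
                  dual(end) = end
          [more]
            ?Str = !Str
              !Int = ?Int
                dual(end) = end
          [data]
            ?Int = !Int
              !Bool = ?Bool
                dual(X) = X
    [ok]
      !Str = ?Str
        !Unit = ?Unit
          &{data,ok} = ⊕{data,ok}  (&→⊕)
            [data]
              !Bool = ?Bool
                dual(X) = X
            [ok]
              !Str = ?Str
                dual(end) = end
    [stop]
      !Int = ?Int
        !Int = ?Int
          !Int = ?Int
            &{more,ack} = ⊕{more,ack}  (&→⊕)
              [more]
                dual(X) = X
              [ack]
                dual(X) = X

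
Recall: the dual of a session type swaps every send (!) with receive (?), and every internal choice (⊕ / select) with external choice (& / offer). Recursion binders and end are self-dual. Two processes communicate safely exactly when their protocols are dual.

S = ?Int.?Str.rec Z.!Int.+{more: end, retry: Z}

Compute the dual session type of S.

!Int.!Str.rec Z.?Int.&{more: end, retry: Z}

?Int → !Int
  ?Str → !Str
    rec Z → rec Z  (binder kept)
      !Int → ?Int
        +{more,retry} → &{more,retry}  (⊕→&)
          [more]
            dual(end) = end
          [retry]
            dual(Z) = Z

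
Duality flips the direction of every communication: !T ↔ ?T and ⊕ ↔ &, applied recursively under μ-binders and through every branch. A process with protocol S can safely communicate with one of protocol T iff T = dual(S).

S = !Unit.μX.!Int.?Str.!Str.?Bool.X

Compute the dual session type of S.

?Unit.μX.?Int.!Str.?Str.!Bool.X

!Unit → ?Unit
  μX → μX  (binder kept)
    !Int → ?Int
      ?Str → !Str
        !Str → ?Str
          ?Bool → !Bool
            dual(X) = X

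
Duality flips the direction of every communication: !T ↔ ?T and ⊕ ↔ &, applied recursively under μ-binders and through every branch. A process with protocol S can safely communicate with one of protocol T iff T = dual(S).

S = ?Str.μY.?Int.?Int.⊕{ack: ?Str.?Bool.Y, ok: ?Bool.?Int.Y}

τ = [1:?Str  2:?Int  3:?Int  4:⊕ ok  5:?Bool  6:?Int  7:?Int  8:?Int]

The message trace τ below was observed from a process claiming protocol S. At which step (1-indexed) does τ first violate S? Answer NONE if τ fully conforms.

NONE

@1 ?Str  match  residual = μY.…
@2 ?Int  match  residual = ?Int.⊕{ack: ?Str.?Bool.μY.…, ok: ?Bool.?Int.μY.…}
@3 ?Int  match  residual = ⊕{ack: ?Str.?Bool.μY.…, ok: ?Bool.?Int.μY.…}
@4 ⊕ ok  match  residual = ?Bool.?Int.μY.…
@5 ?Bool  match  residual = ?Int.μY.…
@6 ?Int  match  residual = μY.…
@7 ?Int  match  residual = ?Int.⊕{ack: ?Str.?Bool.μY.…, ok: ?Bool.?Int.μY.…}
@8 ?Int  match  residual = ⊕{ack: ?Str.?Bool.μY.…, ok: ?Bool.?Int.μY.…}
τ conforms to S (length 8)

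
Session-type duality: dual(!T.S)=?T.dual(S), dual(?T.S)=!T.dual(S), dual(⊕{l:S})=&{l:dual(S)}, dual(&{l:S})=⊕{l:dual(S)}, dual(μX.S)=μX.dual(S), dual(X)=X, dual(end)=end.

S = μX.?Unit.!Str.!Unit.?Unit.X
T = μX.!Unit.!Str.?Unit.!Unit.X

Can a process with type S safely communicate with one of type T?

μX ‖ μX  match (binder kept)
  ?Unit ‖ !Unit  match
    !Str ‖ !Str  ✗ same direction on both sides — not dual

NO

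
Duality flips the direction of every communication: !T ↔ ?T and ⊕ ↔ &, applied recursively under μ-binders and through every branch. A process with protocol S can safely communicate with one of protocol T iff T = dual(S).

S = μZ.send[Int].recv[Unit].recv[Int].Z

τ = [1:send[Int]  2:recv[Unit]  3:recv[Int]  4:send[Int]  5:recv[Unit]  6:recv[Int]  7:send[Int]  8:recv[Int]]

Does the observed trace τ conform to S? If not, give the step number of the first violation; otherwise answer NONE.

[1] send[Int]  ok  residual = recv[Unit].recv[Int].μZ.…
[2] recv[Unit]  ok  residual = recv[Int].μZ.…
[3] recv[Int]  ok  residual = μZ.…
[4] send[Int]  ok  residual = recv[Unit].recv[Int].μZ.…
[5] recv[Unit]  ok  residual = recv[Int].μZ.…
[6] recv[Int]  ok  residual = μZ.…
[7] send[Int]  ok  residual = recv[Unit].recv[Int].μZ.…
[8] got recv[Int], protocol expects recv[Unit]  ✗

8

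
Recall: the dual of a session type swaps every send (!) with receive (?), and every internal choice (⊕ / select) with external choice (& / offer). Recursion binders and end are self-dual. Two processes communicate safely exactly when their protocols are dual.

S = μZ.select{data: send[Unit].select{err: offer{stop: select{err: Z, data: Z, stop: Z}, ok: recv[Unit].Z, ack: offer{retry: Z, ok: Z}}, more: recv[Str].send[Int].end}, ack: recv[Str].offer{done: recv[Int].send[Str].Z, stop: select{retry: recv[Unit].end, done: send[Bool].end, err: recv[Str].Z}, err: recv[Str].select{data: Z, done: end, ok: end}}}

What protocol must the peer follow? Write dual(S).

μZ ↦ μZ  (rec unchanged)
  select{data,ack} ↦ offer{data,ack}  (internal→external)
    [data]
      send[Unit] ↦ recv[Unit]
        select{err,more} ↦ offer{err,more}  (internal→external)
          [err]
            offer{stop,ok,ack} ↦ select{stop,ok,ack}  (&→⊕)
              [stop]
                select{err,data,stop} ↦ offer{err,data,stop}  (internal→external)
                  [err]
                    Z self-dual
                  [data]
                    Z self-dual
                  [stop]
                    Z self-dual
              [ok]
                recv[Unit] ↦ send[Unit]
                  Z self-dual
              [ack]
                offer{retry,ok} ↦ select{retry,ok}  (&→⊕)
                  [retry]
                    Z self-dual
                  [ok]
                    Z self-dual
          [more]
            recv[Str] ↦ send[Str]
              send[Int] ↦ recv[Int]
                end self-dual
    [ack]
      recv[Str] ↦ send[Str]
        offer{done,stop,err} ↦ select{done,stop,err}  (&→⊕)
          [done]
            recv[Int] ↦ send[Int]
              send[Str] ↦ recv[Str]
                Z self-dual
          [stop]
            select{retry,done,err} ↦ offer{retry,done,err}  (internal→external)
              [retry]
                recv[Unit] ↦ send[Unit]
                  end self-dual
              [done]
                send[Bool] ↦ recv[Bool]
                  end self-dual
              [err]
                recv[Str] ↦ send[Str]
                  Z self-dual
          [err]
            recv[Str] ↦ send[Str]
              select{data,done,ok} ↦ offer{data,done,ok}  (internal→external)
                [data]
                  Z self-dual
                [done]
                  end self-dual
                [ok]
                  end self-dual

μZ.offer{data: recv[Unit].offer{err: select{stop: offer{err: Z, data: Z, stop: Z}, ok: send[Unit].Z, ack: select{retry: Z, ok: Z}}, more: send[Str].recv[Int].end}, ack: send[Str].select{done: send[Int].recv[Str].Z, stop: offer{retry: send[Unit].end, done: recv[Bool].end, err: send[Str].Z}, err: send[Str].offer{data: Z, done: end, ok: end}}}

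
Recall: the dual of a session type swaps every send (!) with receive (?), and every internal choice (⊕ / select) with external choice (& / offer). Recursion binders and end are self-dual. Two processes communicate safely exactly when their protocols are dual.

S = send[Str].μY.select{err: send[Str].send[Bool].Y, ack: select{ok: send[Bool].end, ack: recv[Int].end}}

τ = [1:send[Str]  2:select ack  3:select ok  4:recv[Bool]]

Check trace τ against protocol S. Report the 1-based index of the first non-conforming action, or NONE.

step 1: send[Str]  ✓  cont: μY.…
step 2: select ack  ✓  cont: select{ok: send[Bool].end, ack: recv[Int].end}
step 3: select ok  ✓  cont: send[Bool].end
step 4: got recv[Bool], protocol expects send[Bool]  ✗

4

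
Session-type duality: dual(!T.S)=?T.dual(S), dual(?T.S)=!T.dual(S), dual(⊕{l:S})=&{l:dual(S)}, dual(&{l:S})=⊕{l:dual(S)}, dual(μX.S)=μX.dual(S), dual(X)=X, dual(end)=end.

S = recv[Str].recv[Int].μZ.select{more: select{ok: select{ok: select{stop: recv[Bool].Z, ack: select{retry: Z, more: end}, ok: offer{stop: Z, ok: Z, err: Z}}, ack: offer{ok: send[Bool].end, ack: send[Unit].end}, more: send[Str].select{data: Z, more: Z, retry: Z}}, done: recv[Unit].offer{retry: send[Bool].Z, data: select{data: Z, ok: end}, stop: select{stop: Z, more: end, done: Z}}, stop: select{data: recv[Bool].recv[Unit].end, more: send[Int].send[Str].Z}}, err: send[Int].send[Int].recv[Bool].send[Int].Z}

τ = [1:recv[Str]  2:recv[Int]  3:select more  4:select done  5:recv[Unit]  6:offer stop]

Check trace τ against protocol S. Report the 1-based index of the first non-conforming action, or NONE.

step 1: recv[Str]  ✓  now at recv[Int].μZ.…
step 2: recv[Int]  ✓  now at μZ.…
step 3: select more  ✓  now at select{ok: select{ok: select{stop: recv[Bool].μZ.…, ack: select{retry: μZ.…, more: end}, ok: offer{stop: μZ.…, ok: μZ.…, err: μZ.…}}, ack: offer{ok: send[Bool].end, ack: send[Unit].end}, more: send[Str].select{data: μZ.…, more: μZ.…, retry: μZ.…}}, done: recv[Unit].offer{retry: send[Bool].μZ.…, data: select{data: μZ.…, ok: end}, stop: select{stop: μZ.…, more: end, done: μZ.…}}, stop: select{data: recv[Bool].recv[Unit].end, more: send[Int].send[Str].μZ.…}}
step 4: select done  ✓  now at recv[Unit].offer{retry: send[Bool].μZ.…, data: select{data: μZ.…, ok: end}, stop: select{stop: μZ.…, more: end, done: μZ.…}}
step 5: recv[Unit]  ✓  now at offer{retry: send[Bool].μZ.…, data: select{data: μZ.…, ok: end}, stop: select{stop: μZ.…, more: end, done: μZ.…}}
step 6: offer stop  ✓  now at select{stop: μZ.…, more: end, done: μZ.…}
all 6 steps conform

NONE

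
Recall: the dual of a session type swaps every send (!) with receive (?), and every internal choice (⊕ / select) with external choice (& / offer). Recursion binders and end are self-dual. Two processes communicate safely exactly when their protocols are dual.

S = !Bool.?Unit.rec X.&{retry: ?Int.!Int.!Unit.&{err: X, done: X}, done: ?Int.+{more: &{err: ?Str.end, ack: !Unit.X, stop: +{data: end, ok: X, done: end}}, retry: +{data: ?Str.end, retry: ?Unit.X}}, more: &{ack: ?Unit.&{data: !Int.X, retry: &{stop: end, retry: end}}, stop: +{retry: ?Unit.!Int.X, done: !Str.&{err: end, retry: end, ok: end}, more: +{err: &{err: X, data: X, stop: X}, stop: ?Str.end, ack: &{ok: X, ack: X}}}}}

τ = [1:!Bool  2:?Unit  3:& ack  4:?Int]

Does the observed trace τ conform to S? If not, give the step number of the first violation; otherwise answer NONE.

[1] !Bool  match  residual = ?Unit.rec X.…
[2] ?Unit  match  residual = rec X.…
[3] got & ack, protocol expects & retry or & done or & more  ✗

3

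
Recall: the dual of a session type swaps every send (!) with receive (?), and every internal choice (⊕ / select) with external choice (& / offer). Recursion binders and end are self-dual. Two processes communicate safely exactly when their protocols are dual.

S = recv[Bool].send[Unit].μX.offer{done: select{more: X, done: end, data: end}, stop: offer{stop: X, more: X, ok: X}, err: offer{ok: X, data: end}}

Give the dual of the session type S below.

send[Bool].recv[Unit].μX.select{done: offer{more: X, done: end, data: end}, stop: select{stop: X, more: X, ok: X}, err: select{ok: X, data: end}}

recv[Bool] ↦ send[Bool]
  send[Unit] ↦ recv[Unit]
    μX ↦ μX  (rec unchanged)
      offer{done,stop,err} ↦ select{done,stop,err}  (external→internal)
        case done:
          select{more,done,data} ↦ offer{more,done,data}  (select→offer)
            case more:
              X ↦ X
            case done:
              end ↦ end
            case data:
              end ↦ end
        case stop:
          offer{stop,more,ok} ↦ select{stop,more,ok}  (external→internal)
            case stop:
              X ↦ X
            case more:
              X ↦ X
            case ok:
              X ↦ X
        case err:
          offer{ok,data} ↦ select{ok,data}  (external→internal)
            case ok:
              X ↦ X
            case data:
              end ↦ end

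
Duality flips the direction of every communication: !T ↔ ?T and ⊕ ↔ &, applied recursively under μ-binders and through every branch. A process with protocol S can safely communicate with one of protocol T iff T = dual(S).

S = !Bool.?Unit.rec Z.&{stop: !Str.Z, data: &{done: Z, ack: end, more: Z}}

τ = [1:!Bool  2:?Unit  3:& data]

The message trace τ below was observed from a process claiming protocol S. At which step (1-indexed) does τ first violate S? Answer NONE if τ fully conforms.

NONE

step 1: !Bool  ok  now at ?Unit.rec Z.…
step 2: ?Unit  ok  now at rec Z.…
step 3: & data  ok  now at &{done: rec Z.…, ack: end, more: rec Z.…}
trace exhausted — no violation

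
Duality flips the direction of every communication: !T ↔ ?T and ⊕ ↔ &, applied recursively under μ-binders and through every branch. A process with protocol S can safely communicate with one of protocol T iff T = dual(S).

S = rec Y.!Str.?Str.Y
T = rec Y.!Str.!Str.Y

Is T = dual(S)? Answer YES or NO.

NO

rec Y | rec Y  ok (μ self-dual)
  !Str | !Str  ✗ same direction on both sides — not dual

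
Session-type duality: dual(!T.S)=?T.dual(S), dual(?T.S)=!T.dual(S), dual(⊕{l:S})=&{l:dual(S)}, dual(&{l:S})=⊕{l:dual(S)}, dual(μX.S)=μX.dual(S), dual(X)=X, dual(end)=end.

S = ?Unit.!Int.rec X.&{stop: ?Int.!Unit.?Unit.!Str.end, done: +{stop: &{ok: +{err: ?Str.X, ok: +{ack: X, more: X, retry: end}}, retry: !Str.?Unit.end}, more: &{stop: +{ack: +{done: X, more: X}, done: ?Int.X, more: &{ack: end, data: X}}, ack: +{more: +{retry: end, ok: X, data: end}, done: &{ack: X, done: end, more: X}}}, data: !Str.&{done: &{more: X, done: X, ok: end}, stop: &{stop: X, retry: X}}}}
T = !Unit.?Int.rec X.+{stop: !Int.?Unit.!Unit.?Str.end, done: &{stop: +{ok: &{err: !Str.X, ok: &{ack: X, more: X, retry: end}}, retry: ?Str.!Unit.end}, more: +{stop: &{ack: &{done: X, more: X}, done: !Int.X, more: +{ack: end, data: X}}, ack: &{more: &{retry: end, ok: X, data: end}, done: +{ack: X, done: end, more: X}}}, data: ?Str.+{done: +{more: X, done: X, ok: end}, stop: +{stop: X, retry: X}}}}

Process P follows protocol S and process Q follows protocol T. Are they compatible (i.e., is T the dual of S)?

?Unit | !Unit  ✓
  !Int | ?Int  ✓
    rec X | rec X  ✓ (rec unchanged)
      &{stop,done} | +{stop,done}  ✓ same labels
        case stop:
          ?Int | !Int  ✓
            !Unit | ?Unit  ✓
              ?Unit | !Unit  ✓
                !Str | ?Str  ✓
                  end | end  ✓
        case done:
          +{stop,more,data} | &{stop,more,data}  ✓ same labels
            case stop:
              &{ok,retry} | +{ok,retry}  ✓ same labels
                case ok:
                  +{err,ok} | &{err,ok}  ✓ same labels
                    case err:
                      ?Str | !Str  ✓
                        X | X  ✓
                    case ok:
                      +{ack,more,retry} | &{ack,more,retry}  ✓ same labels
                        case ack:
                          X | X  ✓
                        case more:
                          X | X  ✓
                        case retry:
                          end | end  ✓
                case retry:
                  !Str | ?Str  ✓
                    ?Unit | !Unit  ✓
                      end | end  ✓
            case more:
              &{stop,ack} | +{stop,ack}  ✓ same labels
                case stop:
                  +{ack,done,more} | &{ack,done,more}  ✓ same labels
                    case ack:
                      +{done,more} | &{done,more}  ✓ same labels
                        case done:
                          X | X  ✓
                        case more:
                          X | X  ✓
                    case done:
                      ?Int | !Int  ✓
                        X | X  ✓
                    case more:
                      &{ack,data} | +{ack,data}  ✓ same labels
                        case ack:
                          end | end  ✓
                        case data:
                          X | X  ✓
                case ack:
                  +{more,done} | &{more,done}  ✓ same labels
                    case more:
                      +{retry,ok,data} | &{retry,ok,data}  ✓ same labels
                        case retry:
                          end | end  ✓
                        case ok:
                          X | X  ✓
                        case data:
                          end | end  ✓
                    case done:
                      &{ack,done,more} | +{ack,done,more}  ✓ same labels
                        case ack:
                          X | X  ✓
                        case done:
                          end | end  ✓
                        case more:
                          X | X  ✓
            case data:
              !Str | ?Str  ✓
                &{done,stop} | +{done,stop}  ✓ same labels
                  case done:
                    &{more,done,ok} | +{more,done,ok}  ✓ same labels
                      case more:
                        X | X  ✓
                      case done:
                        X | X  ✓
                      case ok:
                        end | end  ✓
                  case stop:
                    &{stop,retry} | +{stop,retry}  ✓ same labels
                      case stop:
                        X | X  ✓
                      case retry:
                        X | X  ✓

YES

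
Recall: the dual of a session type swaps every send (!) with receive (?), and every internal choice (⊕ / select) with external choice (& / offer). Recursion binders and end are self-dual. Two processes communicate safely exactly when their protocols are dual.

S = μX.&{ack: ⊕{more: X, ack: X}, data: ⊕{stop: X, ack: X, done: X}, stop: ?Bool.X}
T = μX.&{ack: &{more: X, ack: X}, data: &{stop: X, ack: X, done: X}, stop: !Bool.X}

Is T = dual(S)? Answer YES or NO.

NO

μX vs μX  ✓ (μ self-dual)
  &{ack,data,stop} vs &{ack,data,stop}  ✗ choice polarity not flipped — not dual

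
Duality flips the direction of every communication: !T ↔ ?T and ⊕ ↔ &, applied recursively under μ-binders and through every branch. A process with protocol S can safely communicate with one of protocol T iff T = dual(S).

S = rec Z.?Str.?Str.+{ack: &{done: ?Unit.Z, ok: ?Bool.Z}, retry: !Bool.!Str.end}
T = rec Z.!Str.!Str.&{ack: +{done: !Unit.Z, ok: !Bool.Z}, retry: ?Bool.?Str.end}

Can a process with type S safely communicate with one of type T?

rec Z ‖ rec Z  ✓ (binder kept)
  ?Str ‖ !Str  ✓
    ?Str ‖ !Str  ✓
      +{ack,retry} ‖ &{ack,retry}  ✓ same labels
        [ack]
          &{done,ok} ‖ +{done,ok}  ✓ same labels
            [done]
              ?Unit ‖ !Unit  ✓
                Z ‖ Z  ✓
            [ok]
              ?Bool ‖ !Bool  ✓
                Z ‖ Z  ✓
        [retry]
          !Bool ‖ ?Bool  ✓
            !Str ‖ ?Str  ✓
              end ‖ end  ✓

YES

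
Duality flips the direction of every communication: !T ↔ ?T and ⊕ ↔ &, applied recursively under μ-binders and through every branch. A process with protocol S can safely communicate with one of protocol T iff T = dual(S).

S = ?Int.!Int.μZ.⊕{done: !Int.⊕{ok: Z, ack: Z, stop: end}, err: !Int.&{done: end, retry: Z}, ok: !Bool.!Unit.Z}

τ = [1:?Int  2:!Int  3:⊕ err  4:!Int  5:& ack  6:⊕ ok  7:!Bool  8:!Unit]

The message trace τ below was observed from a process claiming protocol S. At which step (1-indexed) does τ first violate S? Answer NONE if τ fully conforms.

5

step 1: ?Int  ok  residual = !Int.μZ.…
step 2: !Int  ok  residual = μZ.…
step 3: ⊕ err  ok  residual = !Int.&{done: end, retry: μZ.…}
step 4: !Int  ok  residual = &{done: end, retry: μZ.…}
step 5: got & ack, protocol expects & done or & retry  ✗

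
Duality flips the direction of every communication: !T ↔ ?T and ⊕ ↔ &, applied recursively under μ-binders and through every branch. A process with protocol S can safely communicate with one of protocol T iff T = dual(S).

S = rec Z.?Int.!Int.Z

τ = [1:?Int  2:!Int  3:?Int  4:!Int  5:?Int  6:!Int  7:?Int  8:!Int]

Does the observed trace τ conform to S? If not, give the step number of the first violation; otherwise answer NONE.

step 1: ?Int  match  state: !Int.rec Z.…
step 2: !Int  match  state: rec Z.…
step 3: ?Int  match  state: !Int.rec Z.…
step 4: !Int  match  state: rec Z.…
step 5: ?Int  match  state: !Int.rec Z.…
step 6: !Int  match  state: rec Z.…
step 7: ?Int  match  state: !Int.rec Z.…
step 8: !Int  match  state: rec Z.…
trace exhausted — no violation

NONE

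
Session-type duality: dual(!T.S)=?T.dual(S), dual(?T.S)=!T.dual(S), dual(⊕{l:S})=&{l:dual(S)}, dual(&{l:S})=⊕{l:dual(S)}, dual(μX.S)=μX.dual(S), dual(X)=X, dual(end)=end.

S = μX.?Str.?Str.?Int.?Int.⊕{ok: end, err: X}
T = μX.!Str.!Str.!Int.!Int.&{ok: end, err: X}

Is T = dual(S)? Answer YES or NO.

YES

μX | μX  match (rec unchanged)
  ?Str | !Str  match
    ?Str | !Str  match
      ?Int | !Int  match
        ?Int | !Int  match
          ⊕{ok,err} | &{ok,err}  match labels match
            case ok:
              end | end  match
            case err:
              X | X  match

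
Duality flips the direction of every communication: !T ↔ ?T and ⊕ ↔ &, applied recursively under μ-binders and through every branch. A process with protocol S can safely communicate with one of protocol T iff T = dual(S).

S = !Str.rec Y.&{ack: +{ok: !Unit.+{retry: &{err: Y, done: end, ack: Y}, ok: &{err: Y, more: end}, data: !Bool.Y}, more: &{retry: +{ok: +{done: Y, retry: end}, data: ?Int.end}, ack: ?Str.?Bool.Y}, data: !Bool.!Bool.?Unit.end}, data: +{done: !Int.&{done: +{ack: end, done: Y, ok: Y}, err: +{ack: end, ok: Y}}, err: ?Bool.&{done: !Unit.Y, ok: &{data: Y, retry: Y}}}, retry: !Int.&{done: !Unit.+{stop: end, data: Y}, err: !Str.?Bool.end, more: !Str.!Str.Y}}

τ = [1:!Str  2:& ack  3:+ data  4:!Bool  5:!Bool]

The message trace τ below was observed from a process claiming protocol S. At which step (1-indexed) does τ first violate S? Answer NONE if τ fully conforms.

NONE

[1] !Str  match  now at rec Y.…
[2] & ack  match  now at +{ok: !Unit.+{retry: &{err: rec Y.…, done: end, ack: rec Y.…}, ok: &{err: rec Y.…, more: end}, data: !Bool.rec Y.…}, more: &{retry: +{ok: +{done: rec Y.…, retry: end}, data: ?Int.end}, ack: ?Str.?Bool.rec Y.…}, data: !Bool.!Bool.?Unit.end}
[3] + data  match  now at !Bool.!Bool.?Unit.end
[4] !Bool  match  now at !Bool.?Unit.end
[5] !Bool  match  now at ?Unit.end
all 5 steps conform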